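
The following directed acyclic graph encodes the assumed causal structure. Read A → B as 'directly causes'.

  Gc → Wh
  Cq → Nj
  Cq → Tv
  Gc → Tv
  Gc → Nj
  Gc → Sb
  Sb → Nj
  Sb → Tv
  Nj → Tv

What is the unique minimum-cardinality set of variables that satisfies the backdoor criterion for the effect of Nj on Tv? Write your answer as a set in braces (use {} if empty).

{Cq, Gc, Sb}

Variables eligible for adjustment (non-descendants of Nj, excluding Nj and Tv): {Cq, Gc, Sb, Wh}.
Backdoor paths from Nj to Tv:
  P1: Nj <- Cq -> Tv
  P2: Nj <- Gc -> Sb -> Tv
  P3: Nj <- Gc -> Tv
  P4: Nj <- Sb <- Gc -> Tv
  P5: Nj <- Sb -> Tv
The empty set is not sufficient: P1 (Nj <- Cq -> Tv) has no collider blocking it and no conditioned non-collider, so it is open.
Try {Cq, Gc, Sb}:
  P1: blocked at fork node Cq ∈ conditioning set.
  P2: blocked at fork node Gc ∈ conditioning set.
  P3: blocked at fork node Gc ∈ conditioning set.
  P4: blocked at chain node Sb ∈ conditioning set.
  P5: blocked at fork node Sb ∈ conditioning set.
{Cq, Gc, Sb} contains no descendant of Nj and blocks every backdoor path.
Every element of {Cq, Gc, Sb} is needed (dropping Cq leaves P1 open; dropping Gc leaves P3 open; dropping Sb leaves P5 open), so no proper subset is valid.
Among all size-3 subsets of the eligible variables, only {Cq, Gc, Sb} blocks every backdoor path, so it is the unique smallest valid adjustment set.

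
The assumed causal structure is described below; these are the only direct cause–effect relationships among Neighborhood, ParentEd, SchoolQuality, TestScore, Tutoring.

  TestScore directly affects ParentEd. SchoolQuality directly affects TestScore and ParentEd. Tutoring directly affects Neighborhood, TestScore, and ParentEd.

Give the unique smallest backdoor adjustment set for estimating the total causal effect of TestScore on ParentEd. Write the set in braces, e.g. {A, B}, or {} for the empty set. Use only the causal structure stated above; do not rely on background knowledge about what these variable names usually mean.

Variables eligible for adjustment (non-descendants of TestScore, excluding TestScore and ParentEd): {Neighborhood, SchoolQuality, Tutoring}.
Backdoor paths from TestScore to ParentEd:
  P1: TestScore <- Tutoring -> ParentEd
  P2: TestScore <- SchoolQuality -> ParentEd
The empty set is not sufficient: P1 (TestScore <- Tutoring -> ParentEd) has no collider blocking it and no conditioned non-collider, so it is open.
Try {SchoolQuality, Tutoring}:
  P1: blocked at fork node Tutoring ∈ conditioning set.
  P2: blocked at fork node SchoolQuality ∈ conditioning set.
{SchoolQuality, Tutoring} contains no descendant of TestScore and blocks every backdoor path.
Every element of {SchoolQuality, Tutoring} is needed (dropping SchoolQuality leaves P2 open; dropping Tutoring leaves P1 open), so no proper subset is valid.
Among all size-2 subsets of the eligible variables, only {SchoolQuality, Tutoring} blocks every backdoor path, so it is the unique smallest valid adjustment set.

{SchoolQuality, Tutoring}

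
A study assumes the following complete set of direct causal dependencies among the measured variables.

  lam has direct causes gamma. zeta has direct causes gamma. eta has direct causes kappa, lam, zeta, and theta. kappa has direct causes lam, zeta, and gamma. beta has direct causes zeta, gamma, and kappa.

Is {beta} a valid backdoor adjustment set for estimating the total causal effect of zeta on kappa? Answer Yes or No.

No

Backdoor paths from zeta to kappa (paths whose first edge points into zeta):
  P1: zeta <- gamma -> lam -> kappa
  P2: zeta <- gamma -> lam -> eta <- kappa
  P3: zeta <- gamma -> kappa
  P4: zeta <- gamma -> beta <- kappa
Condition 1 (no descendant of zeta in the set): FAILS — beta is a descendant of zeta.
Condition 2 (every backdoor path blocked by {beta}):
  P1: open — no interior node is in the conditioning set.
  P2: blocked at collider eta (neither it nor any descendant is in the conditioning set).
  P3: open — no interior node is in the conditioning set.
  P4: open — collider(s) beta are conditioned on (or have a conditioned descendant) and no non-collider on the path is in the set.
{beta} does not satisfy the backdoor criterion.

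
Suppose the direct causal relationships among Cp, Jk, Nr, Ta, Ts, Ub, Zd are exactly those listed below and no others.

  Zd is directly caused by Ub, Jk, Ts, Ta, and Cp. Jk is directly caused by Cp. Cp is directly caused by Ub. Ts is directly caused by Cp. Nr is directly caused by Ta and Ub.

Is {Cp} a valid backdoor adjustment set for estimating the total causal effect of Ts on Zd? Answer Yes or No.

Yes

Backdoor paths from Ts to Zd (paths whose first edge points into Ts):
  P1: Ts <- Cp <- Ub -> Nr <- Ta -> Zd
  P2: Ts <- Cp <- Ub -> Zd
  P3: Ts <- Cp -> Jk -> Zd
  P4: Ts <- Cp -> Zd
Condition 1 (no descendant of Ts in the set): holds — descendants of Ts are {Zd}; none are in {Cp}.
Condition 2 (every backdoor path blocked by {Cp}):
  P1: blocked at chain node Cp ∈ conditioning set.
  P2: blocked at chain node Cp ∈ conditioning set.
  P3: blocked at fork node Cp ∈ conditioning set.
  P4: blocked at fork node Cp ∈ conditioning set.
{Cp} satisfies the backdoor criterion.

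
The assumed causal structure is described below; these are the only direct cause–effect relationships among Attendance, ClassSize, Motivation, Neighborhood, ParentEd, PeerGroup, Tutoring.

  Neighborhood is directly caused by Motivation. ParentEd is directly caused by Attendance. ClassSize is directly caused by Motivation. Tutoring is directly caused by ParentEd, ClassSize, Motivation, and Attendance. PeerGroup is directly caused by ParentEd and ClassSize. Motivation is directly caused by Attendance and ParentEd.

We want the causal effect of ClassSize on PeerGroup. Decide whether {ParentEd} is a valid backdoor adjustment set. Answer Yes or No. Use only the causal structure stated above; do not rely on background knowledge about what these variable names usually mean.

Backdoor paths from ClassSize to PeerGroup (paths whose first edge points into ClassSize):
  P1: ClassSize <- Motivation <- Attendance -> ParentEd -> PeerGroup
  P2: ClassSize <- Motivation <- Attendance -> Tutoring <- ParentEd -> PeerGroup
  P3: ClassSize <- Motivation <- ParentEd -> PeerGroup
  P4: ClassSize <- Motivation -> Tutoring <- Attendance -> ParentEd -> PeerGroup
  P5: ClassSize <- Motivation -> Tutoring <- ParentEd -> PeerGroup
Condition 1 (no descendant of ClassSize in the set): holds — descendants of ClassSize are {PeerGroup, Tutoring}; none are in {ParentEd}.
Condition 2 (every backdoor path blocked by {ParentEd}):
  P1: blocked at chain node ParentEd ∈ conditioning set.
  P2: blocked at collider Tutoring (neither it nor any descendant is in the conditioning set).
  P3: blocked at fork node ParentEd ∈ conditioning set.
  P4: blocked at collider Tutoring (neither it nor any descendant is in the conditioning set).
  P5: blocked at collider Tutoring (neither it nor any descendant is in the conditioning set).
{ParentEd} satisfies the backdoor criterion.

Yes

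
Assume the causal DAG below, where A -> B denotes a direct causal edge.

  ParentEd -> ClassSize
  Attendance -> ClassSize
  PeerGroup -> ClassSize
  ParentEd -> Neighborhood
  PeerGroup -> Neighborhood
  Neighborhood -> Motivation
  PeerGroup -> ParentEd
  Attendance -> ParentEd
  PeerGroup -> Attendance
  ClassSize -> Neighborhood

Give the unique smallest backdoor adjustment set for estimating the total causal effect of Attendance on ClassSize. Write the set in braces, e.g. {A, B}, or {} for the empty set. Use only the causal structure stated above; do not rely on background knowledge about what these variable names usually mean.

Variables eligible for adjustment (non-descendants of Attendance, excluding Attendance and ClassSize): {PeerGroup}.
Backdoor paths from Attendance to ClassSize:
  P1: Attendance <- PeerGroup -> ParentEd -> ClassSize
  P2: Attendance <- PeerGroup -> ParentEd -> Neighborhood <- ClassSize
  P3: Attendance <- PeerGroup -> ClassSize
  P4: Attendance <- PeerGroup -> Neighborhood <- ParentEd -> ClassSize
  P5: Attendance <- PeerGroup -> Neighborhood <- ClassSize
The empty set is not sufficient: P1 (Attendance <- PeerGroup -> ParentEd -> ClassSize) has no collider blocking it and no conditioned non-collider, so it is open.
Try {PeerGroup}:
  P1: blocked at fork node PeerGroup ∈ conditioning set.
  P2: blocked at fork node PeerGroup ∈ conditioning set.
  P3: blocked at fork node PeerGroup ∈ conditioning set.
  P4: blocked at fork node PeerGroup ∈ conditioning set.
  P5: blocked at fork node PeerGroup ∈ conditioning set.
{PeerGroup} contains no descendant of Attendance and blocks every backdoor path.
{PeerGroup} is the unique smallest valid adjustment set.

{PeerGroup}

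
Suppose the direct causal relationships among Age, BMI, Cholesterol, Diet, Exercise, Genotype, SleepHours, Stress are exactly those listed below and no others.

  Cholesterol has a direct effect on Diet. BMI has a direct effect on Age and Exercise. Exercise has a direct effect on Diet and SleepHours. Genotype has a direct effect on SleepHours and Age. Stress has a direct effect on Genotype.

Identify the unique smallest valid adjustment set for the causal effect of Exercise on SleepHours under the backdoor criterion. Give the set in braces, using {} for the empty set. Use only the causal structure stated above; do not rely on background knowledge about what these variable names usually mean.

{}

Variables eligible for adjustment (non-descendants of Exercise, excluding Exercise and SleepHours): {Age, BMI, Cholesterol, Genotype, Stress}.
Backdoor paths from Exercise to SleepHours:
  P1: Exercise <- BMI -> Age <- Genotype -> SleepHours
Each backdoor path contains an unconditioned collider, so every path is already blocked with the empty conditioning set:
  P1: blocked at collider Age (neither it nor any descendant is in the conditioning set).
The empty set is therefore the unique smallest valid set.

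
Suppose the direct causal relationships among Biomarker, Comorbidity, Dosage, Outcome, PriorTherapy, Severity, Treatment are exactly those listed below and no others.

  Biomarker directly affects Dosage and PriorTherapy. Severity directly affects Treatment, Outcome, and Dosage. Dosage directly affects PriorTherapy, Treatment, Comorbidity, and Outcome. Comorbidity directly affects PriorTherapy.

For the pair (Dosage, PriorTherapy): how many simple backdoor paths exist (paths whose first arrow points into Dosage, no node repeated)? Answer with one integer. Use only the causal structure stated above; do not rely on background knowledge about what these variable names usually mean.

A backdoor path from Dosage to PriorTherapy is any simple undirected path whose first edge points into Dosage (i.e. leaves Dosage via a parent).
Parents of Dosage: {Biomarker, Severity}.
Enumerating:
  P1: Dosage <- Biomarker -> PriorTherapy
That exhausts the simple backdoor paths. Count: 1.

1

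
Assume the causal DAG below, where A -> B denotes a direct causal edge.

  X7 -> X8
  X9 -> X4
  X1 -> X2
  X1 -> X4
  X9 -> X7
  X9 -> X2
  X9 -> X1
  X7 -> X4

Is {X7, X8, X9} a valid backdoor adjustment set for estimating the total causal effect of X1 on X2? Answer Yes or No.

Yes

Backdoor paths from X1 to X2 (paths whose first edge points into X1):
  P1: X1 <- X9 -> X2
Condition 1 (no descendant of X1 in the set): holds — descendants of X1 are {X2, X4}; none are in {X7, X8, X9}.
Condition 2 (every backdoor path blocked by {X7, X8, X9}):
  P1: blocked at fork node X9 ∈ conditioning set.
{X7, X8, X9} satisfies the backdoor criterion.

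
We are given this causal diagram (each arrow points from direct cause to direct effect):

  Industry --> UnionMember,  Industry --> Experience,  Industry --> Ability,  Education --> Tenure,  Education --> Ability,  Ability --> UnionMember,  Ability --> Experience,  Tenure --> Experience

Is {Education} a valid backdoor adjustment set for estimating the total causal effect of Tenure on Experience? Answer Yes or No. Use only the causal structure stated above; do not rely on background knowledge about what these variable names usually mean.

Backdoor paths from Tenure to Experience (paths whose first edge points into Tenure):
  P1: Tenure <- Education -> Ability <- Industry -> Experience
  P2: Tenure <- Education -> Ability -> UnionMember <- Industry -> Experience
  P3: Tenure <- Education -> Ability -> Experience
Condition 1 (no descendant of Tenure in the set): holds — descendants of Tenure are {Experience}; none are in {Education}.
Condition 2 (every backdoor path blocked by {Education}):
  P1: blocked at fork node Education ∈ conditioning set.
  P2: blocked at fork node Education ∈ conditioning set.
  P3: blocked at fork node Education ∈ conditioning set.
{Education} satisfies the backdoor criterion.

Yes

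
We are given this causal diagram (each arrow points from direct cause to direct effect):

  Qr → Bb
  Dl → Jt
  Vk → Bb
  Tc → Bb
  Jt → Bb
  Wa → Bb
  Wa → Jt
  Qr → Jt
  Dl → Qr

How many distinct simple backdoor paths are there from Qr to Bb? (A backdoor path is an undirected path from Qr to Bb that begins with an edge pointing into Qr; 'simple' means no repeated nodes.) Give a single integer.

A backdoor path from Qr to Bb is any simple undirected path whose first edge points into Qr (i.e. leaves Qr via a parent).
Parents of Qr: {Dl}.
Enumerating:
  P1: Qr <- Dl -> Jt <- Wa -> Bb
  P2: Qr <- Dl -> Jt -> Bb
That exhausts the simple backdoor paths. Count: 2.

2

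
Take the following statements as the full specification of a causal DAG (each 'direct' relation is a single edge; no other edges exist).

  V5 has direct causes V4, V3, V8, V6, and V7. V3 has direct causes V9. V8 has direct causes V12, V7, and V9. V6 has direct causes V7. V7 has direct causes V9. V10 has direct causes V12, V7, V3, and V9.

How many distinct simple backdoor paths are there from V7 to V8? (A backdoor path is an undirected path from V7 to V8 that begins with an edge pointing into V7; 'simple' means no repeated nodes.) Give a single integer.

A backdoor path from V7 to V8 is any simple undirected path whose first edge points into V7 (i.e. leaves V7 via a parent).
Parents of V7: {V9}.
Enumerating:
  P1: V7 <- V9 -> V8
  P2: V7 <- V9 -> V3 -> V5 <- V8
  P3: V7 <- V9 -> V3 -> V10 <- V12 -> V8
  P4: V7 <- V9 -> V10 <- V12 -> V8
  P5: V7 <- V9 -> V10 <- V3 -> V5 <- V8
That exhausts the simple backdoor paths. Count: 5.

5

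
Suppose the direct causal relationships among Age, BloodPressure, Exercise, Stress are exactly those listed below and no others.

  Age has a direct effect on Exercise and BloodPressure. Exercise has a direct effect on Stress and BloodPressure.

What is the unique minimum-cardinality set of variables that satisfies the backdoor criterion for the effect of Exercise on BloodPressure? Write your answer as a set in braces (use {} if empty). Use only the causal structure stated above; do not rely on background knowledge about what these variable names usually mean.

{Age}

Variables eligible for adjustment (non-descendants of Exercise, excluding Exercise and BloodPressure): {Age}.
Backdoor paths from Exercise to BloodPressure:
  P1: Exercise <- Age -> BloodPressure
The empty set is not sufficient: P1 (Exercise <- Age -> BloodPressure) has no collider blocking it and no conditioned non-collider, so it is open.
Try {Age}:
  P1: blocked at fork node Age ∈ conditioning set.
{Age} contains no descendant of Exercise and blocks every backdoor path.
{Age} is the unique smallest valid adjustment set.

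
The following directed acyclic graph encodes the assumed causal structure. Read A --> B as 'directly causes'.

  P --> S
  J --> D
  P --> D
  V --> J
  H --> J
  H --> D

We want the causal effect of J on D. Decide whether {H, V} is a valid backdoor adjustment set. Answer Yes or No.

Yes

Backdoor paths from J to D (paths whose first edge points into J):
  P1: J <- H -> D
Condition 1 (no descendant of J in the set): holds — descendants of J are {D}; none are in {H, V}.
Condition 2 (every backdoor path blocked by {H, V}):
  P1: blocked at fork node H ∈ conditioning set.
{H, V} satisfies the backdoor criterion.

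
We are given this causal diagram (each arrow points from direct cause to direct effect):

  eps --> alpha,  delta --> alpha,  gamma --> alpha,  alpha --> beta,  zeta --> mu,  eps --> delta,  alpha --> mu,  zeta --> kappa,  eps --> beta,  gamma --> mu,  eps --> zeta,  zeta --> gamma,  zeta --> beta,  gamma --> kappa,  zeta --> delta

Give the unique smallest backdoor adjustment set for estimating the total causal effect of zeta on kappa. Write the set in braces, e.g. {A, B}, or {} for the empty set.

Variables eligible for adjustment (non-descendants of zeta, excluding zeta and kappa): {eps}.
Backdoor paths from zeta to kappa:
  P1: zeta <- eps -> delta -> alpha <- gamma -> kappa
  P2: zeta <- eps -> delta -> alpha -> mu <- gamma -> kappa
  P3: zeta <- eps -> alpha <- gamma -> kappa
  P4: zeta <- eps -> alpha -> mu <- gamma -> kappa
  P5: zeta <- eps -> beta <- alpha <- gamma -> kappa
  P6: zeta <- eps -> beta <- alpha -> mu <- gamma -> kappa
Each backdoor path contains an unconditioned collider, so every path is already blocked with the empty conditioning set:
  P1: blocked at collider alpha (neither it nor any descendant is in the conditioning set).
  P2: blocked at collider mu (neither it nor any descendant is in the conditioning set).
  P3: blocked at collider alpha (neither it nor any descendant is in the conditioning set).
  P4: blocked at collider mu (neither it nor any descendant is in the conditioning set).
  P5: blocked at collider beta (neither it nor any descendant is in the conditioning set).
  P6: blocked at collider beta (neither it nor any descendant is in the conditioning set).
The empty set is therefore the unique smallest valid set.

{}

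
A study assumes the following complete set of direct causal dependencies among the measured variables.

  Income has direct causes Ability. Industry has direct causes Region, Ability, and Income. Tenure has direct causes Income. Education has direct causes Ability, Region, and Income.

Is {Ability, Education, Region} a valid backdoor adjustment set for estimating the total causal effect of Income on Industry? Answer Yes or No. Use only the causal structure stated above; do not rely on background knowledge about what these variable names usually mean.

No

Backdoor paths from Income to Industry (paths whose first edge points into Income):
  P1: Income <- Ability -> Industry
  P2: Income <- Ability -> Education <- Region -> Industry
Condition 1 (no descendant of Income in the set): FAILS — Education is a descendant of Income.
Condition 2 (every backdoor path blocked by {Ability, Education, Region}):
  P1: blocked at fork node Ability ∈ conditioning set.
  P2: blocked at fork node Ability ∈ conditioning set.
{Ability, Education, Region} does not satisfy the backdoor criterion.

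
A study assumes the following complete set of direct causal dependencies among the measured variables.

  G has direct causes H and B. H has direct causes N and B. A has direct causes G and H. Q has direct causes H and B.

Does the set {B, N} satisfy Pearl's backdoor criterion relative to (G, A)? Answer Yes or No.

Backdoor paths from G to A (paths whose first edge points into G):
  P1: G <- B -> H -> A
  P2: G <- B -> Q <- H -> A
  P3: G <- H -> A
Condition 1 (no descendant of G in the set): holds — descendants of G are {A}; none are in {B, N}.
Condition 2 (every backdoor path blocked by {B, N}):
  P1: blocked at fork node B ∈ conditioning set.
  P2: blocked at fork node B ∈ conditioning set.
  P3: open — no interior node is in the conditioning set.
{B, N} does not satisfy the backdoor criterion.

No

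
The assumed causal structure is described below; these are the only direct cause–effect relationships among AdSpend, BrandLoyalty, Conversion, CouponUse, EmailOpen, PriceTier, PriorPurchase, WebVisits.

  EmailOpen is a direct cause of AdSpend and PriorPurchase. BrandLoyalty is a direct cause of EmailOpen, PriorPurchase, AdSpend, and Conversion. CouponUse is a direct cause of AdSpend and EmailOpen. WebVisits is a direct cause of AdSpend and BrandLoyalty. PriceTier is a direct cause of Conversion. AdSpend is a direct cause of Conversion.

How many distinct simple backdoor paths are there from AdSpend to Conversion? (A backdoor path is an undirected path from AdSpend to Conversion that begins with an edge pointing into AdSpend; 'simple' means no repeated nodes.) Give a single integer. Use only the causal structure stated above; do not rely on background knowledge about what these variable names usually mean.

A backdoor path from AdSpend to Conversion is any simple undirected path whose first edge points into AdSpend (i.e. leaves AdSpend via a parent).
Parents of AdSpend: {BrandLoyalty, CouponUse, EmailOpen, WebVisits}.
Enumerating:
  P1: AdSpend <- WebVisits -> BrandLoyalty -> Conversion
  P2: AdSpend <- BrandLoyalty -> Conversion
  P3: AdSpend <- CouponUse -> EmailOpen <- BrandLoyalty -> Conversion
  P4: AdSpend <- CouponUse -> EmailOpen -> PriorPurchase <- BrandLoyalty -> Conversion
  P5: AdSpend <- EmailOpen <- BrandLoyalty -> Conversion
  P6: AdSpend <- EmailOpen -> PriorPurchase <- BrandLoyalty -> Conversion
That exhausts the simple backdoor paths. Count: 6.

6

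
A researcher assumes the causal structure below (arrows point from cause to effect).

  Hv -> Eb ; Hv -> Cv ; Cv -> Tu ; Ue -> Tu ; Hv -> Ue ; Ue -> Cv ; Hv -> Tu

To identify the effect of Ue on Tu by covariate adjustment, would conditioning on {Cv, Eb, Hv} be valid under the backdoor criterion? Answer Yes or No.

Backdoor paths from Ue to Tu (paths whose first edge points into Ue):
  P1: Ue <- Hv -> Cv -> Tu
  P2: Ue <- Hv -> Tu
Condition 1 (no descendant of Ue in the set): FAILS — Cv is a descendant of Ue.
Condition 2 (every backdoor path blocked by {Cv, Eb, Hv}):
  P1: blocked at fork node Hv ∈ conditioning set.
  P2: blocked at fork node Hv ∈ conditioning set.
{Cv, Eb, Hv} does not satisfy the backdoor criterion.

No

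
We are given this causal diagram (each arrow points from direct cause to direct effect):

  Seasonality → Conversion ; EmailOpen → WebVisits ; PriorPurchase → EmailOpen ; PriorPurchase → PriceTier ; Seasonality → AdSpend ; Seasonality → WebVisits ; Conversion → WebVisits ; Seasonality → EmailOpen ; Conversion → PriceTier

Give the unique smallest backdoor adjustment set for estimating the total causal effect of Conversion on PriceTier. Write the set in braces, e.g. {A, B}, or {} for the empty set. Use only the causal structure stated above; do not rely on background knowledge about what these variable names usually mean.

{}

Variables eligible for adjustment (non-descendants of Conversion, excluding Conversion and PriceTier): {AdSpend, EmailOpen, PriorPurchase, Seasonality}.
Backdoor paths from Conversion to PriceTier:
  P1: Conversion <- Seasonality -> EmailOpen <- PriorPurchase -> PriceTier
  P2: Conversion <- Seasonality -> WebVisits <- EmailOpen <- PriorPurchase -> PriceTier
Each backdoor path contains an unconditioned collider, so every path is already blocked with the empty conditioning set:
  P1: blocked at collider EmailOpen (neither it nor any descendant is in the conditioning set).
  P2: blocked at collider WebVisits (neither it nor any descendant is in the conditioning set).
The empty set is therefore the unique smallest valid set.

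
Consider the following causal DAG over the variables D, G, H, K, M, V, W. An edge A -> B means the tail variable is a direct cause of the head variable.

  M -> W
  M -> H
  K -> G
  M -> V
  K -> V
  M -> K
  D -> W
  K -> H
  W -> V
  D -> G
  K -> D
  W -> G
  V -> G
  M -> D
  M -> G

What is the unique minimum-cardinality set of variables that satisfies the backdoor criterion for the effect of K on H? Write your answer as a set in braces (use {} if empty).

Variables eligible for adjustment (non-descendants of K, excluding K and H): {M}.
Backdoor paths from K to H:
  P1: K <- M -> H
The empty set is not sufficient: P1 (K <- M -> H) has no collider blocking it and no conditioned non-collider, so it is open.
Try {M}:
  P1: blocked at fork node M ∈ conditioning set.
{M} contains no descendant of K and blocks every backdoor path.
{M} is the unique smallest valid adjustment set.

{M}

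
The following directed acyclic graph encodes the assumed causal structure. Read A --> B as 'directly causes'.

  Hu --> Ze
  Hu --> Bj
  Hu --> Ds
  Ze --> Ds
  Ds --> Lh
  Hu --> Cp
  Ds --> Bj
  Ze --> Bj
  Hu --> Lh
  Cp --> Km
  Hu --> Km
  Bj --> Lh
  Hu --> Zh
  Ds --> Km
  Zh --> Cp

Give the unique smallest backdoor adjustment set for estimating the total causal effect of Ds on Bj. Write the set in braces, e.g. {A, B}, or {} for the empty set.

Variables eligible for adjustment (non-descendants of Ds, excluding Ds and Bj): {Cp, Hu, Ze, Zh}.
Backdoor paths from Ds to Bj:
  P1: Ds <- Hu -> Ze -> Bj
  P2: Ds <- Hu -> Bj
  P3: Ds <- Hu -> Lh <- Bj
  P4: Ds <- Ze <- Hu -> Bj
  P5: Ds <- Ze <- Hu -> Lh <- Bj
  P6: Ds <- Ze -> Bj
The empty set is not sufficient: P1 (Ds <- Hu -> Ze -> Bj) has no collider blocking it and no conditioned non-collider, so it is open.
Try {Hu, Ze}:
  P1: blocked at fork node Hu ∈ conditioning set.
  P2: blocked at fork node Hu ∈ conditioning set.
  P3: blocked at fork node Hu ∈ conditioning set.
  P4: blocked at chain node Ze ∈ conditioning set.
  P5: blocked at chain node Ze ∈ conditioning set.
  P6: blocked at fork node Ze ∈ conditioning set.
{Hu, Ze} contains no descendant of Ds and blocks every backdoor path.
Every element of {Hu, Ze} is needed (dropping Hu leaves P2 open; dropping Ze leaves P6 open), so no proper subset is valid.
Among all size-2 subsets of the eligible variables, only {Hu, Ze} blocks every backdoor path, so it is the unique smallest valid adjustment set.

{Hu, Ze}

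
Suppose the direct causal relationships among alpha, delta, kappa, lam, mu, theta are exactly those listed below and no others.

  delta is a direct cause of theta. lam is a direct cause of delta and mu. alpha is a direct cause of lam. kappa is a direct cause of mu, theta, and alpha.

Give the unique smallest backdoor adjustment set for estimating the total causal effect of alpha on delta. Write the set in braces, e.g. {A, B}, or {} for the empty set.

Variables eligible for adjustment (non-descendants of alpha, excluding alpha and delta): {kappa}.
Backdoor paths from alpha to delta:
  P1: alpha <- kappa -> mu <- lam -> delta
  P2: alpha <- kappa -> theta <- delta
Each backdoor path contains an unconditioned collider, so every path is already blocked with the empty conditioning set:
  P1: blocked at collider mu (neither it nor any descendant is in the conditioning set).
  P2: blocked at collider theta (neither it nor any descendant is in the conditioning set).
The empty set is therefore the unique smallest valid set.

{}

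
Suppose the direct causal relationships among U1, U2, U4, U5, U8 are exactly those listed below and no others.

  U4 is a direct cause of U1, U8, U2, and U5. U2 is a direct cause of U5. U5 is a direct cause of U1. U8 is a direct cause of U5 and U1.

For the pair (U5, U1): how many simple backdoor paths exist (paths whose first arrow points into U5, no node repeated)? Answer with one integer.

6

A backdoor path from U5 to U1 is any simple undirected path whose first edge points into U5 (i.e. leaves U5 via a parent).
Parents of U5: {U2, U4, U8}.
Enumerating:
  P1: U5 <- U4 -> U8 -> U1
  P2: U5 <- U4 -> U1
  P3: U5 <- U2 <- U4 -> U8 -> U1
  P4: U5 <- U2 <- U4 -> U1
  P5: U5 <- U8 <- U4 -> U1
  P6: U5 <- U8 -> U1
That exhausts the simple backdoor paths. Count: 6.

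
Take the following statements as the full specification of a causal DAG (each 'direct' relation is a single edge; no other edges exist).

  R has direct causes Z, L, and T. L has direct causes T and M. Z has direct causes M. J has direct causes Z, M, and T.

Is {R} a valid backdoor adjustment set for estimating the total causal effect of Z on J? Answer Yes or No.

No

Backdoor paths from Z to J (paths whose first edge points into Z):
  P1: Z <- M -> L <- T -> J
  P2: Z <- M -> L -> R <- T -> J
  P3: Z <- M -> J
Condition 1 (no descendant of Z in the set): FAILS — R is a descendant of Z.
Condition 2 (every backdoor path blocked by {R}):
  P1: open — collider(s) L are conditioned on (or have a conditioned descendant) and no non-collider on the path is in the set.
  P2: open — collider(s) R are conditioned on (or have a conditioned descendant) and no non-collider on the path is in the set.
  P3: open — no interior node is in the conditioning set.
{R} does not satisfy the backdoor criterion.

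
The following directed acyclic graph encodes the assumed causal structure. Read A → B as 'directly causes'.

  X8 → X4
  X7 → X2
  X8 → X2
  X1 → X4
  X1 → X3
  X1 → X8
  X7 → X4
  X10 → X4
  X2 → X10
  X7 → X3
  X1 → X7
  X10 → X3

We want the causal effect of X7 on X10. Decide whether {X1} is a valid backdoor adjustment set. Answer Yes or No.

Yes

Backdoor paths from X7 to X10 (paths whose first edge points into X7):
  P1: X7 <- X1 -> X8 -> X2 -> X10
  P2: X7 <- X1 -> X8 -> X4 <- X10
  P3: X7 <- X1 -> X3 <- X10
  P4: X7 <- X1 -> X4 <- X8 -> X2 -> X10
  P5: X7 <- X1 -> X4 <- X10
Condition 1 (no descendant of X7 in the set): holds — descendants of X7 are {X10, X2, X3, X4}; none are in {X1}.
Condition 2 (every backdoor path blocked by {X1}):
  P1: blocked at fork node X1 ∈ conditioning set.
  P2: blocked at fork node X1 ∈ conditioning set.
  P3: blocked at fork node X1 ∈ conditioning set.
  P4: blocked at fork node X1 ∈ conditioning set.
  P5: blocked at fork node X1 ∈ conditioning set.
{X1} satisfies the backdoor criterion.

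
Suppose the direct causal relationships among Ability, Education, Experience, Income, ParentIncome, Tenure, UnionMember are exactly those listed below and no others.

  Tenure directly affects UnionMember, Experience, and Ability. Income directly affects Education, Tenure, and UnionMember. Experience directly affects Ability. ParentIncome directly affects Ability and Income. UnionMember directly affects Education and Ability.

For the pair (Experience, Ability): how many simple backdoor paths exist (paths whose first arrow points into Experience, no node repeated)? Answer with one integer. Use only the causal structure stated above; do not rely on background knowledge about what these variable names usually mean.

A backdoor path from Experience to Ability is any simple undirected path whose first edge points into Experience (i.e. leaves Experience via a parent).
Parents of Experience: {Tenure}.
Enumerating:
  P1: Experience <- Tenure <- Income <- ParentIncome -> Ability
  P2: Experience <- Tenure <- Income -> UnionMember -> Ability
  P3: Experience <- Tenure <- Income -> Education <- UnionMember -> Ability
  P4: Experience <- Tenure -> UnionMember <- Income <- ParentIncome -> Ability
  P5: Experience <- Tenure -> UnionMember -> Ability
  P6: Experience <- Tenure -> UnionMember -> Education <- Income <- ParentIncome -> Ability
  P7: Experience <- Tenure -> Ability
That exhausts the simple backdoor paths. Count: 7.

7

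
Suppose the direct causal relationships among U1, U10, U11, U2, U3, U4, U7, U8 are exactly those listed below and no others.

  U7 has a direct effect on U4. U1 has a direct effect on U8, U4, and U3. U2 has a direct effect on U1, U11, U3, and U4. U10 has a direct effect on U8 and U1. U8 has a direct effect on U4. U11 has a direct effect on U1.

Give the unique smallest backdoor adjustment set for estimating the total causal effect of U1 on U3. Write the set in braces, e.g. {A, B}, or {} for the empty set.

{U2}

Variables eligible for adjustment (non-descendants of U1, excluding U1 and U3): {U10, U11, U2, U7}.
Backdoor paths from U1 to U3:
  P1: U1 <- U10 -> U8 -> U4 <- U2 -> U3
  P2: U1 <- U2 -> U3
  P3: U1 <- U11 <- U2 -> U3
The empty set is not sufficient: P2 (U1 <- U2 -> U3) has no collider blocking it and no conditioned non-collider, so it is open.
Try {U2}:
  P1: blocked at collider U4 (neither it nor any descendant is in the conditioning set).
  P2: blocked at fork node U2 ∈ conditioning set.
  P3: blocked at fork node U2 ∈ conditioning set.
{U2} contains no descendant of U1 and blocks every backdoor path.
No other singleton works — e.g. {U10} leaves P2 open — so {U2} is the unique smallest valid adjustment set.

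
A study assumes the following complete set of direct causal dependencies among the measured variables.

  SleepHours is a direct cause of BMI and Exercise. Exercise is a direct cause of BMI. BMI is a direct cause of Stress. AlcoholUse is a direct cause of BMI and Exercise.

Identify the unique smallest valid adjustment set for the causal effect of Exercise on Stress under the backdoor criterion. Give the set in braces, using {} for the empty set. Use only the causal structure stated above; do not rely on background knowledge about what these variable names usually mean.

Variables eligible for adjustment (non-descendants of Exercise, excluding Exercise and Stress): {AlcoholUse, SleepHours}.
Backdoor paths from Exercise to Stress:
  P1: Exercise <- SleepHours -> BMI -> Stress
  P2: Exercise <- AlcoholUse -> BMI -> Stress
The empty set is not sufficient: P1 (Exercise <- SleepHours -> BMI -> Stress) has no collider blocking it and no conditioned non-collider, so it is open.
Try {AlcoholUse, SleepHours}:
  P1: blocked at fork node SleepHours ∈ conditioning set.
  P2: blocked at fork node AlcoholUse ∈ conditioning set.
{AlcoholUse, SleepHours} contains no descendant of Exercise and blocks every backdoor path.
Every element of {AlcoholUse, SleepHours} is needed (dropping AlcoholUse leaves P2 open; dropping SleepHours leaves P1 open), so no proper subset is valid.
Among all size-2 subsets of the eligible variables, only {AlcoholUse, SleepHours} blocks every backdoor path, so it is the unique smallest valid adjustment set.

{AlcoholUse, SleepHours}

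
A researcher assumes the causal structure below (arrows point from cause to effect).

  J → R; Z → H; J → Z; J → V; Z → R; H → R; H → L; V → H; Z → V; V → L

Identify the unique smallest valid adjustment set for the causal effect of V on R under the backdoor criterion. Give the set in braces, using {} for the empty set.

{J, Z}

Variables eligible for adjustment (non-descendants of V, excluding V and R): {J, Z}.
Backdoor paths from V to R:
  P1: V <- J -> Z -> H -> R
  P2: V <- J -> Z -> R
  P3: V <- J -> R
  P4: V <- Z <- J -> R
  P5: V <- Z -> H -> R
  P6: V <- Z -> R
The empty set is not sufficient: P1 (V <- J -> Z -> H -> R) has no collider blocking it and no conditioned non-collider, so it is open.
Try {J, Z}:
  P1: blocked at fork node J ∈ conditioning set.
  P2: blocked at fork node J ∈ conditioning set.
  P3: blocked at fork node J ∈ conditioning set.
  P4: blocked at chain node Z ∈ conditioning set.
  P5: blocked at fork node Z ∈ conditioning set.
  P6: blocked at fork node Z ∈ conditioning set.
{J, Z} contains no descendant of V and blocks every backdoor path.
Every element of {J, Z} is needed (dropping J leaves P3 open; dropping Z leaves P5 open), so no proper subset is valid.
Among all size-2 subsets of the eligible variables, only {J, Z} blocks every backdoor path, so it is the unique smallest valid adjustment set.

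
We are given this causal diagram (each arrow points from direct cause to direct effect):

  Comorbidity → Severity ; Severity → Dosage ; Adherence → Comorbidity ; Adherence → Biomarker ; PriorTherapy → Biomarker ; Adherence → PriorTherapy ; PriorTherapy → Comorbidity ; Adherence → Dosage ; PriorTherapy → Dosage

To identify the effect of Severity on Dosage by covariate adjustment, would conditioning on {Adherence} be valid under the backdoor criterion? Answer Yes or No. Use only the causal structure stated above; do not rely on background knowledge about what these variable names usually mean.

No

Backdoor paths from Severity to Dosage (paths whose first edge points into Severity):
  P1: Severity <- Comorbidity <- Adherence -> PriorTherapy -> Dosage
  P2: Severity <- Comorbidity <- Adherence -> Dosage
  P3: Severity <- Comorbidity <- Adherence -> Biomarker <- PriorTherapy -> Dosage
  P4: Severity <- Comorbidity <- PriorTherapy <- Adherence -> Dosage
  P5: Severity <- Comorbidity <- PriorTherapy -> Dosage
  P6: Severity <- Comorbidity <- PriorTherapy -> Biomarker <- Adherence -> Dosage
Condition 1 (no descendant of Severity in the set): holds — descendants of Severity are {Dosage}; none are in {Adherence}.
Condition 2 (every backdoor path blocked by {Adherence}):
  P1: blocked at fork node Adherence ∈ conditioning set.
  P2: blocked at fork node Adherence ∈ conditioning set.
  P3: blocked at fork node Adherence ∈ conditioning set.
  P4: blocked at fork node Adherence ∈ conditioning set.
  P5: open — no interior node is in the conditioning set.
  P6: blocked at collider Biomarker (neither it nor any descendant is in the conditioning set).
{Adherence} does not satisfy the backdoor criterion.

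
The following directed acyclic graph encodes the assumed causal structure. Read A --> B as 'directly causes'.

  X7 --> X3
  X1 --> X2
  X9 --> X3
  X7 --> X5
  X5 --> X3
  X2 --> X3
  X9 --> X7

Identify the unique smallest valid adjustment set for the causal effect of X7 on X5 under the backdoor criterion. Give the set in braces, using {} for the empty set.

{}

Variables eligible for adjustment (non-descendants of X7, excluding X7 and X5): {X1, X2, X9}.
Backdoor paths from X7 to X5:
  P1: X7 <- X9 -> X3 <- X5
Each backdoor path contains an unconditioned collider, so every path is already blocked with the empty conditioning set:
  P1: blocked at collider X3 (neither it nor any descendant is in the conditioning set).
The empty set is therefore the unique smallest valid set.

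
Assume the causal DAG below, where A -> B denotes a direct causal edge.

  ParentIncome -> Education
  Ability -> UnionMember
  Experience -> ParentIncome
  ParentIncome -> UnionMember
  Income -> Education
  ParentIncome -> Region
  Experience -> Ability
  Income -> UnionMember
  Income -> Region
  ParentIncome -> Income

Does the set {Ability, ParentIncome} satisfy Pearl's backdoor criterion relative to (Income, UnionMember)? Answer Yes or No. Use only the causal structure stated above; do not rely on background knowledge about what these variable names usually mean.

Yes

Backdoor paths from Income to UnionMember (paths whose first edge points into Income):
  P1: Income <- ParentIncome <- Experience -> Ability -> UnionMember
  P2: Income <- ParentIncome -> UnionMember
Condition 1 (no descendant of Income in the set): holds — descendants of Income are {Education, Region, UnionMember}; none are in {Ability, ParentIncome}.
Condition 2 (every backdoor path blocked by {Ability, ParentIncome}):
  P1: blocked at chain node ParentIncome ∈ conditioning set.
  P2: blocked at fork node ParentIncome ∈ conditioning set.
{Ability, ParentIncome} satisfies the backdoor criterion.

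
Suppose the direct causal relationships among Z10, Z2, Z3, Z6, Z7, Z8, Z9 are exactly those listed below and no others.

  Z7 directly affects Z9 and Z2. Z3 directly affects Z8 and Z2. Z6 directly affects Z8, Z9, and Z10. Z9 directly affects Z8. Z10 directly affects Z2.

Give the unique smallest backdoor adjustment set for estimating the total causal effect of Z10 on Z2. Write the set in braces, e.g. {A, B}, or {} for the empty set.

{}

Variables eligible for adjustment (non-descendants of Z10, excluding Z10 and Z2): {Z3, Z6, Z7, Z8, Z9}.
Backdoor paths from Z10 to Z2:
  P1: Z10 <- Z6 -> Z9 <- Z7 -> Z2
  P2: Z10 <- Z6 -> Z9 -> Z8 <- Z3 -> Z2
  P3: Z10 <- Z6 -> Z8 <- Z3 -> Z2
  P4: Z10 <- Z6 -> Z8 <- Z9 <- Z7 -> Z2
Each backdoor path contains an unconditioned collider, so every path is already blocked with the empty conditioning set:
  P1: blocked at collider Z9 (neither it nor any descendant is in the conditioning set).
  P2: blocked at collider Z8 (neither it nor any descendant is in the conditioning set).
  P3: blocked at collider Z8 (neither it nor any descendant is in the conditioning set).
  P4: blocked at collider Z8 (neither it nor any descendant is in the conditioning set).
The empty set is therefore the unique smallest valid set.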